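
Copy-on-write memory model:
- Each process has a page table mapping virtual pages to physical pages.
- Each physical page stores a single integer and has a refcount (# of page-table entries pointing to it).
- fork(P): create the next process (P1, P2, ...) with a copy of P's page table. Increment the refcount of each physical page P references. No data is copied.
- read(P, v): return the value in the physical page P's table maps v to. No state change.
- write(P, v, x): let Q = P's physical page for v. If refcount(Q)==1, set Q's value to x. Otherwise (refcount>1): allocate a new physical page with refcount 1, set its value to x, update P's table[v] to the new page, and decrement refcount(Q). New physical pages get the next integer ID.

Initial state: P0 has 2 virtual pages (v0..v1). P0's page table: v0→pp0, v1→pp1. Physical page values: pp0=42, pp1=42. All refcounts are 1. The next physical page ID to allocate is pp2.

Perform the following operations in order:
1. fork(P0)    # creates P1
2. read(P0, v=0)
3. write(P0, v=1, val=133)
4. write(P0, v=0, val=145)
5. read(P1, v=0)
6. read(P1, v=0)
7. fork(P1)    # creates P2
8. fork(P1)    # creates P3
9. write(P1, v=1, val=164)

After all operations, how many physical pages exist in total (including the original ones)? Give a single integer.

Op 1: fork(P0) -> P1. 2 ppages; refcounts: pp0:2 pp1:2
Op 2: read(P0, v0) -> 42. No state change.
Op 3: write(P0, v1, 133). refcount(pp1)=2>1 -> COPY to pp2. 3 ppages; refcounts: pp0:2 pp1:1 pp2:1
Op 4: write(P0, v0, 145). refcount(pp0)=2>1 -> COPY to pp3. 4 ppages; refcounts: pp0:1 pp1:1 pp2:1 pp3:1
Op 5: read(P1, v0) -> 42. No state change.
Op 6: read(P1, v0) -> 42. No state change.
Op 7: fork(P1) -> P2. 4 ppages; refcounts: pp0:2 pp1:2 pp2:1 pp3:1
Op 8: fork(P1) -> P3. 4 ppages; refcounts: pp0:3 pp1:3 pp2:1 pp3:1
Op 9: write(P1, v1, 164). refcount(pp1)=3>1 -> COPY to pp4. 5 ppages; refcounts: pp0:3 pp1:2 pp2:1 pp3:1 pp4:1

Answer: 5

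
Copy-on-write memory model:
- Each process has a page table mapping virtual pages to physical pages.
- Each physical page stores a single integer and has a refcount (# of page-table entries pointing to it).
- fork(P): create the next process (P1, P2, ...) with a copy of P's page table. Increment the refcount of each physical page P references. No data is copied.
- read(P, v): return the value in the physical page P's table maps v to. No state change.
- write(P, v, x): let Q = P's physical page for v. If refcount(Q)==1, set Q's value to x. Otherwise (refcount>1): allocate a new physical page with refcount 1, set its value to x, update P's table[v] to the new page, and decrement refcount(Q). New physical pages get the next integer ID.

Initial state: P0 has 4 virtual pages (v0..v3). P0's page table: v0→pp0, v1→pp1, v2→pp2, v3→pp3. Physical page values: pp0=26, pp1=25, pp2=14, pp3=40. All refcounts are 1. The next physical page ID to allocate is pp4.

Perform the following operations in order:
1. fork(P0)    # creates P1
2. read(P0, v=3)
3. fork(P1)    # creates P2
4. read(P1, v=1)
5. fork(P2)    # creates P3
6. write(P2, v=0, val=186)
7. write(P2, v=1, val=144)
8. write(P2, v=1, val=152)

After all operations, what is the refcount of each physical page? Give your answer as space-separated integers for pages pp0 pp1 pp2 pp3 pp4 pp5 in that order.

Answer: 3 3 4 4 1 1

Derivation:
Op 1: fork(P0) -> P1. 4 ppages; refcounts: pp0:2 pp1:2 pp2:2 pp3:2
Op 2: read(P0, v3) -> 40. No state change.
Op 3: fork(P1) -> P2. 4 ppages; refcounts: pp0:3 pp1:3 pp2:3 pp3:3
Op 4: read(P1, v1) -> 25. No state change.
Op 5: fork(P2) -> P3. 4 ppages; refcounts: pp0:4 pp1:4 pp2:4 pp3:4
Op 6: write(P2, v0, 186). refcount(pp0)=4>1 -> COPY to pp4. 5 ppages; refcounts: pp0:3 pp1:4 pp2:4 pp3:4 pp4:1
Op 7: write(P2, v1, 144). refcount(pp1)=4>1 -> COPY to pp5. 6 ppages; refcounts: pp0:3 pp1:3 pp2:4 pp3:4 pp4:1 pp5:1
Op 8: write(P2, v1, 152). refcount(pp5)=1 -> write in place. 6 ppages; refcounts: pp0:3 pp1:3 pp2:4 pp3:4 pp4:1 pp5:1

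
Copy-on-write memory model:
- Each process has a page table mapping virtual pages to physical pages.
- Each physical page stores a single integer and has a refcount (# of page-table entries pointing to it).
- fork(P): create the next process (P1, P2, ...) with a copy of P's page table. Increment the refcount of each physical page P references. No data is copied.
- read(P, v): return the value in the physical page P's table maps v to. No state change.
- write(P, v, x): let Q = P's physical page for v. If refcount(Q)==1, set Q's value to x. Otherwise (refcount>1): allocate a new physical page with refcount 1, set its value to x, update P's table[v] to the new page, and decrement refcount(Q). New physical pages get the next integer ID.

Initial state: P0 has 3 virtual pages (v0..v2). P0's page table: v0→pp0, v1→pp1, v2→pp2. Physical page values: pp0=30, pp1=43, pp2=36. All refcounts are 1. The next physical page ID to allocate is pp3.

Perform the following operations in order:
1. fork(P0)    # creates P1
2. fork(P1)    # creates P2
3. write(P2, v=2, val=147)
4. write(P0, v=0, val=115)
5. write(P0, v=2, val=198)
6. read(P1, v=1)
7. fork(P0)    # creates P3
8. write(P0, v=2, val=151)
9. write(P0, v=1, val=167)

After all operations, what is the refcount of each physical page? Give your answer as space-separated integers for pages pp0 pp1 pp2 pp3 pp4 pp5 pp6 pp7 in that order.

Answer: 2 3 1 1 2 1 1 1

Derivation:
Op 1: fork(P0) -> P1. 3 ppages; refcounts: pp0:2 pp1:2 pp2:2
Op 2: fork(P1) -> P2. 3 ppages; refcounts: pp0:3 pp1:3 pp2:3
Op 3: write(P2, v2, 147). refcount(pp2)=3>1 -> COPY to pp3. 4 ppages; refcounts: pp0:3 pp1:3 pp2:2 pp3:1
Op 4: write(P0, v0, 115). refcount(pp0)=3>1 -> COPY to pp4. 5 ppages; refcounts: pp0:2 pp1:3 pp2:2 pp3:1 pp4:1
Op 5: write(P0, v2, 198). refcount(pp2)=2>1 -> COPY to pp5. 6 ppages; refcounts: pp0:2 pp1:3 pp2:1 pp3:1 pp4:1 pp5:1
Op 6: read(P1, v1) -> 43. No state change.
Op 7: fork(P0) -> P3. 6 ppages; refcounts: pp0:2 pp1:4 pp2:1 pp3:1 pp4:2 pp5:2
Op 8: write(P0, v2, 151). refcount(pp5)=2>1 -> COPY to pp6. 7 ppages; refcounts: pp0:2 pp1:4 pp2:1 pp3:1 pp4:2 pp5:1 pp6:1
Op 9: write(P0, v1, 167). refcount(pp1)=4>1 -> COPY to pp7. 8 ppages; refcounts: pp0:2 pp1:3 pp2:1 pp3:1 pp4:2 pp5:1 pp6:1 pp7:1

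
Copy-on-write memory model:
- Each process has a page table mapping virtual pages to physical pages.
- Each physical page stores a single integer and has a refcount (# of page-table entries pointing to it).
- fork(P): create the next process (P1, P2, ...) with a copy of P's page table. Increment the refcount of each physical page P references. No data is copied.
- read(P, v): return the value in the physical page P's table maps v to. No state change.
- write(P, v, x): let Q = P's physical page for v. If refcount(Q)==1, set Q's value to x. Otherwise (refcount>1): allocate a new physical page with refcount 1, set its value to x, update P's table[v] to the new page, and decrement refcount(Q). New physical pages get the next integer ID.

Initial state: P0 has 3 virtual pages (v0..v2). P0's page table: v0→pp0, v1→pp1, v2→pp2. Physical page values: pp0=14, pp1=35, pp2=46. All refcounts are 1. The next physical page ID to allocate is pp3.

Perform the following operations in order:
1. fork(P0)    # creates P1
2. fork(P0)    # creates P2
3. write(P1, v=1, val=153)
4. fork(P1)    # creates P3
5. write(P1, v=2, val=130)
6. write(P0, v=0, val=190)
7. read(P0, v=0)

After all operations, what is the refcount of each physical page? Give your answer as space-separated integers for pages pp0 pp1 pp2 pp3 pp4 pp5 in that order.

Op 1: fork(P0) -> P1. 3 ppages; refcounts: pp0:2 pp1:2 pp2:2
Op 2: fork(P0) -> P2. 3 ppages; refcounts: pp0:3 pp1:3 pp2:3
Op 3: write(P1, v1, 153). refcount(pp1)=3>1 -> COPY to pp3. 4 ppages; refcounts: pp0:3 pp1:2 pp2:3 pp3:1
Op 4: fork(P1) -> P3. 4 ppages; refcounts: pp0:4 pp1:2 pp2:4 pp3:2
Op 5: write(P1, v2, 130). refcount(pp2)=4>1 -> COPY to pp4. 5 ppages; refcounts: pp0:4 pp1:2 pp2:3 pp3:2 pp4:1
Op 6: write(P0, v0, 190). refcount(pp0)=4>1 -> COPY to pp5. 6 ppages; refcounts: pp0:3 pp1:2 pp2:3 pp3:2 pp4:1 pp5:1
Op 7: read(P0, v0) -> 190. No state change.

Answer: 3 2 3 2 1 1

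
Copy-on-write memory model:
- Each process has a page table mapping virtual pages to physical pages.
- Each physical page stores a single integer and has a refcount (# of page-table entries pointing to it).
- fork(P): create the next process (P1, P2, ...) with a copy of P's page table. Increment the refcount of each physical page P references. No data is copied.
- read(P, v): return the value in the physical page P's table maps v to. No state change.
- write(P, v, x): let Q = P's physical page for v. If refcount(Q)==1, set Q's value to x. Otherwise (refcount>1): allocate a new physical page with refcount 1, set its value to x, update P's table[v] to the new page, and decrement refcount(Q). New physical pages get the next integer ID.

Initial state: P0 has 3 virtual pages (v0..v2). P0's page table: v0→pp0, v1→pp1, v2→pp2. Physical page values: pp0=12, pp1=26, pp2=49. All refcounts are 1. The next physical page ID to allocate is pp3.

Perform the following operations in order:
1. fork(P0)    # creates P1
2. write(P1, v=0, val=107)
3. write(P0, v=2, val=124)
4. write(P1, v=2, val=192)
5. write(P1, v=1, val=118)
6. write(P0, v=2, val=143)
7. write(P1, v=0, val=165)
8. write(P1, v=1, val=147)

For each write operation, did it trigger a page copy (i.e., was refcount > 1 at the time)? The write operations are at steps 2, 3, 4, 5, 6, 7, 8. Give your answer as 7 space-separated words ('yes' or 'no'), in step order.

Op 1: fork(P0) -> P1. 3 ppages; refcounts: pp0:2 pp1:2 pp2:2
Op 2: write(P1, v0, 107). refcount(pp0)=2>1 -> COPY to pp3. 4 ppages; refcounts: pp0:1 pp1:2 pp2:2 pp3:1
Op 3: write(P0, v2, 124). refcount(pp2)=2>1 -> COPY to pp4. 5 ppages; refcounts: pp0:1 pp1:2 pp2:1 pp3:1 pp4:1
Op 4: write(P1, v2, 192). refcount(pp2)=1 -> write in place. 5 ppages; refcounts: pp0:1 pp1:2 pp2:1 pp3:1 pp4:1
Op 5: write(P1, v1, 118). refcount(pp1)=2>1 -> COPY to pp5. 6 ppages; refcounts: pp0:1 pp1:1 pp2:1 pp3:1 pp4:1 pp5:1
Op 6: write(P0, v2, 143). refcount(pp4)=1 -> write in place. 6 ppages; refcounts: pp0:1 pp1:1 pp2:1 pp3:1 pp4:1 pp5:1
Op 7: write(P1, v0, 165). refcount(pp3)=1 -> write in place. 6 ppages; refcounts: pp0:1 pp1:1 pp2:1 pp3:1 pp4:1 pp5:1
Op 8: write(P1, v1, 147). refcount(pp5)=1 -> write in place. 6 ppages; refcounts: pp0:1 pp1:1 pp2:1 pp3:1 pp4:1 pp5:1

yes yes no yes no no no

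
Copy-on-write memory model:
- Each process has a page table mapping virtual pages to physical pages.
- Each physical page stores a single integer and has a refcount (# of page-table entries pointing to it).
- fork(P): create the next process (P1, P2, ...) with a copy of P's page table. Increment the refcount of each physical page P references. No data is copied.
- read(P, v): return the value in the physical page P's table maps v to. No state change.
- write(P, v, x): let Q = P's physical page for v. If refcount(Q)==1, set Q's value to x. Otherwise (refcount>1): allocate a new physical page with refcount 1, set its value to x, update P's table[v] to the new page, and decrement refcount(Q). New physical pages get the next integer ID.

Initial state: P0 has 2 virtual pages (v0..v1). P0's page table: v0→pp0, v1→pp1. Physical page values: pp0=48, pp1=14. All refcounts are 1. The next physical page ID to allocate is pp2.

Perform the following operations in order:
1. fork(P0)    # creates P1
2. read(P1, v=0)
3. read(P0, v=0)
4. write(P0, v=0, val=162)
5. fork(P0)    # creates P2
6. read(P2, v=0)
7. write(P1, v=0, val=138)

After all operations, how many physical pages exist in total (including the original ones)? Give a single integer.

Answer: 3

Derivation:
Op 1: fork(P0) -> P1. 2 ppages; refcounts: pp0:2 pp1:2
Op 2: read(P1, v0) -> 48. No state change.
Op 3: read(P0, v0) -> 48. No state change.
Op 4: write(P0, v0, 162). refcount(pp0)=2>1 -> COPY to pp2. 3 ppages; refcounts: pp0:1 pp1:2 pp2:1
Op 5: fork(P0) -> P2. 3 ppages; refcounts: pp0:1 pp1:3 pp2:2
Op 6: read(P2, v0) -> 162. No state change.
Op 7: write(P1, v0, 138). refcount(pp0)=1 -> write in place. 3 ppages; refcounts: pp0:1 pp1:3 pp2:2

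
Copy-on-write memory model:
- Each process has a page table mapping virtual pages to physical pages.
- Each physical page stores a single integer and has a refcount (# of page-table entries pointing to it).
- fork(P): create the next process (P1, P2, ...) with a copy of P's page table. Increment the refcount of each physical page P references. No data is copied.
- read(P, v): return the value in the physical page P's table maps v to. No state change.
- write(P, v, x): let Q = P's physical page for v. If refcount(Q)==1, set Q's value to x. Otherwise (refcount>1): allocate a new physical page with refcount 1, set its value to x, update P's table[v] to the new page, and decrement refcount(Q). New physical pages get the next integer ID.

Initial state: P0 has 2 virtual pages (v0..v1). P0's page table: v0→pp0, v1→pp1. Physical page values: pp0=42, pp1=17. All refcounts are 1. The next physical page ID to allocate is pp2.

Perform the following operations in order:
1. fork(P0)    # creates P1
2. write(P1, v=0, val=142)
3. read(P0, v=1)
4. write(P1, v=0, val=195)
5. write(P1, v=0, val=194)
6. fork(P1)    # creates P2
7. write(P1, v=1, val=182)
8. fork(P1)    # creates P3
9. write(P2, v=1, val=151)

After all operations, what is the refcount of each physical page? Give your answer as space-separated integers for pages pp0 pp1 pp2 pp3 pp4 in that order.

Op 1: fork(P0) -> P1. 2 ppages; refcounts: pp0:2 pp1:2
Op 2: write(P1, v0, 142). refcount(pp0)=2>1 -> COPY to pp2. 3 ppages; refcounts: pp0:1 pp1:2 pp2:1
Op 3: read(P0, v1) -> 17. No state change.
Op 4: write(P1, v0, 195). refcount(pp2)=1 -> write in place. 3 ppages; refcounts: pp0:1 pp1:2 pp2:1
Op 5: write(P1, v0, 194). refcount(pp2)=1 -> write in place. 3 ppages; refcounts: pp0:1 pp1:2 pp2:1
Op 6: fork(P1) -> P2. 3 ppages; refcounts: pp0:1 pp1:3 pp2:2
Op 7: write(P1, v1, 182). refcount(pp1)=3>1 -> COPY to pp3. 4 ppages; refcounts: pp0:1 pp1:2 pp2:2 pp3:1
Op 8: fork(P1) -> P3. 4 ppages; refcounts: pp0:1 pp1:2 pp2:3 pp3:2
Op 9: write(P2, v1, 151). refcount(pp1)=2>1 -> COPY to pp4. 5 ppages; refcounts: pp0:1 pp1:1 pp2:3 pp3:2 pp4:1

Answer: 1 1 3 2 1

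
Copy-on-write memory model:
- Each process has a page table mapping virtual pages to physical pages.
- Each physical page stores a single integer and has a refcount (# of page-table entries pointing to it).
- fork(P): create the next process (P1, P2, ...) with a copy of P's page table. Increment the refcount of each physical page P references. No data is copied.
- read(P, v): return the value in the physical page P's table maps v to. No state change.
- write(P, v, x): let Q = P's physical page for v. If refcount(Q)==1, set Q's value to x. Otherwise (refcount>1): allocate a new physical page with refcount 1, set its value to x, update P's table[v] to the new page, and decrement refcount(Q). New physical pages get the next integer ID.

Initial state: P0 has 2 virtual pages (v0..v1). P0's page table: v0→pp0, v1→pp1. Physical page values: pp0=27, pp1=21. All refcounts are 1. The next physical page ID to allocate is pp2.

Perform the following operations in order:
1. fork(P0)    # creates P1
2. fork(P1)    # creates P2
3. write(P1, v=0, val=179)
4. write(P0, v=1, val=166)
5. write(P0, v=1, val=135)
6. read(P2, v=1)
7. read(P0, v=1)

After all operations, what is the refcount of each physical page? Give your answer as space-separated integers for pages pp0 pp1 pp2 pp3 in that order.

Answer: 2 2 1 1

Derivation:
Op 1: fork(P0) -> P1. 2 ppages; refcounts: pp0:2 pp1:2
Op 2: fork(P1) -> P2. 2 ppages; refcounts: pp0:3 pp1:3
Op 3: write(P1, v0, 179). refcount(pp0)=3>1 -> COPY to pp2. 3 ppages; refcounts: pp0:2 pp1:3 pp2:1
Op 4: write(P0, v1, 166). refcount(pp1)=3>1 -> COPY to pp3. 4 ppages; refcounts: pp0:2 pp1:2 pp2:1 pp3:1
Op 5: write(P0, v1, 135). refcount(pp3)=1 -> write in place. 4 ppages; refcounts: pp0:2 pp1:2 pp2:1 pp3:1
Op 6: read(P2, v1) -> 21. No state change.
Op 7: read(P0, v1) -> 135. No state change.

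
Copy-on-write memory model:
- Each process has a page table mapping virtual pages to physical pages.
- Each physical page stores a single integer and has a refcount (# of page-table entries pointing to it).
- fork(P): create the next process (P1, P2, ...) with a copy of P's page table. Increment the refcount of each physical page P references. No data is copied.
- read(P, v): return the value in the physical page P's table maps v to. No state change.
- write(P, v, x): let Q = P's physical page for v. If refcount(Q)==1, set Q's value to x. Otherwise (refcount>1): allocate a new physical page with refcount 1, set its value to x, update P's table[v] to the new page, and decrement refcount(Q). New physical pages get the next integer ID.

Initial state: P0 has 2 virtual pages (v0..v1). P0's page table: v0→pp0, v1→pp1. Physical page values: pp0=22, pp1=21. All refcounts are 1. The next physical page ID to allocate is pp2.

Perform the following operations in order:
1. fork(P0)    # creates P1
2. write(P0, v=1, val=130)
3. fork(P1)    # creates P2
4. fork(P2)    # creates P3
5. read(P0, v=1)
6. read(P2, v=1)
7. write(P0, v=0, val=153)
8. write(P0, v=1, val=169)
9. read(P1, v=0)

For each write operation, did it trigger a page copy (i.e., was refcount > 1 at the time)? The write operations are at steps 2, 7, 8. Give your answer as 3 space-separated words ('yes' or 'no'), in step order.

Op 1: fork(P0) -> P1. 2 ppages; refcounts: pp0:2 pp1:2
Op 2: write(P0, v1, 130). refcount(pp1)=2>1 -> COPY to pp2. 3 ppages; refcounts: pp0:2 pp1:1 pp2:1
Op 3: fork(P1) -> P2. 3 ppages; refcounts: pp0:3 pp1:2 pp2:1
Op 4: fork(P2) -> P3. 3 ppages; refcounts: pp0:4 pp1:3 pp2:1
Op 5: read(P0, v1) -> 130. No state change.
Op 6: read(P2, v1) -> 21. No state change.
Op 7: write(P0, v0, 153). refcount(pp0)=4>1 -> COPY to pp3. 4 ppages; refcounts: pp0:3 pp1:3 pp2:1 pp3:1
Op 8: write(P0, v1, 169). refcount(pp2)=1 -> write in place. 4 ppages; refcounts: pp0:3 pp1:3 pp2:1 pp3:1
Op 9: read(P1, v0) -> 22. No state change.

yes yes no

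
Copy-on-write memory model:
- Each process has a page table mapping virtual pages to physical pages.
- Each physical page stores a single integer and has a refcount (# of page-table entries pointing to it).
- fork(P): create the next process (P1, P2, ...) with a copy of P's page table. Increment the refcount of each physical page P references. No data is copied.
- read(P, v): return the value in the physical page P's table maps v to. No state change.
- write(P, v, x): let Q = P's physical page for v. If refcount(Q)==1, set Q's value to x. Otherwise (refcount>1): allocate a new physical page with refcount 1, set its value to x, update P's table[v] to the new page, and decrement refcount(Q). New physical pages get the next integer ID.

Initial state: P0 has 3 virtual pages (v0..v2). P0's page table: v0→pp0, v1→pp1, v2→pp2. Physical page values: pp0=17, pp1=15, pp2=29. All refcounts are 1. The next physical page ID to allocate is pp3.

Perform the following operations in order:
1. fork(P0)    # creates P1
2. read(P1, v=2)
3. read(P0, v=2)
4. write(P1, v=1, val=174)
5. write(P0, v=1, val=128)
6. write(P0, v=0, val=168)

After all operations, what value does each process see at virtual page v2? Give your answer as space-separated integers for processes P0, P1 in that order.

Answer: 29 29

Derivation:
Op 1: fork(P0) -> P1. 3 ppages; refcounts: pp0:2 pp1:2 pp2:2
Op 2: read(P1, v2) -> 29. No state change.
Op 3: read(P0, v2) -> 29. No state change.
Op 4: write(P1, v1, 174). refcount(pp1)=2>1 -> COPY to pp3. 4 ppages; refcounts: pp0:2 pp1:1 pp2:2 pp3:1
Op 5: write(P0, v1, 128). refcount(pp1)=1 -> write in place. 4 ppages; refcounts: pp0:2 pp1:1 pp2:2 pp3:1
Op 6: write(P0, v0, 168). refcount(pp0)=2>1 -> COPY to pp4. 5 ppages; refcounts: pp0:1 pp1:1 pp2:2 pp3:1 pp4:1
P0: v2 -> pp2 = 29
P1: v2 -> pp2 = 29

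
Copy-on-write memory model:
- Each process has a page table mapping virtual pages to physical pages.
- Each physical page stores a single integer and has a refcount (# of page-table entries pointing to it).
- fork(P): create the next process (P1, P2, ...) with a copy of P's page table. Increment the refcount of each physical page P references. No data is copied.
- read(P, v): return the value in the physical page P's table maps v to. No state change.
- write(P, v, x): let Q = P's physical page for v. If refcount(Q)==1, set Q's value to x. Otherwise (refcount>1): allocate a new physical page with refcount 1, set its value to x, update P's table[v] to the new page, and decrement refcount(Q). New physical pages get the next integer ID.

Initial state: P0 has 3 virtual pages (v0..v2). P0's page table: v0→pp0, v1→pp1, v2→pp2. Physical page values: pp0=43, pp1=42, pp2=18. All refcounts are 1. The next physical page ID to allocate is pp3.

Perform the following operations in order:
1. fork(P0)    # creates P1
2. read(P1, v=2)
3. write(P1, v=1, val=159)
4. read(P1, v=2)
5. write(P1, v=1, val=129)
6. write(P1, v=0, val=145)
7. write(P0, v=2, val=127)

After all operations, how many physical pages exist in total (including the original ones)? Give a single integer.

Answer: 6

Derivation:
Op 1: fork(P0) -> P1. 3 ppages; refcounts: pp0:2 pp1:2 pp2:2
Op 2: read(P1, v2) -> 18. No state change.
Op 3: write(P1, v1, 159). refcount(pp1)=2>1 -> COPY to pp3. 4 ppages; refcounts: pp0:2 pp1:1 pp2:2 pp3:1
Op 4: read(P1, v2) -> 18. No state change.
Op 5: write(P1, v1, 129). refcount(pp3)=1 -> write in place. 4 ppages; refcounts: pp0:2 pp1:1 pp2:2 pp3:1
Op 6: write(P1, v0, 145). refcount(pp0)=2>1 -> COPY to pp4. 5 ppages; refcounts: pp0:1 pp1:1 pp2:2 pp3:1 pp4:1
Op 7: write(P0, v2, 127). refcount(pp2)=2>1 -> COPY to pp5. 6 ppages; refcounts: pp0:1 pp1:1 pp2:1 pp3:1 pp4:1 pp5:1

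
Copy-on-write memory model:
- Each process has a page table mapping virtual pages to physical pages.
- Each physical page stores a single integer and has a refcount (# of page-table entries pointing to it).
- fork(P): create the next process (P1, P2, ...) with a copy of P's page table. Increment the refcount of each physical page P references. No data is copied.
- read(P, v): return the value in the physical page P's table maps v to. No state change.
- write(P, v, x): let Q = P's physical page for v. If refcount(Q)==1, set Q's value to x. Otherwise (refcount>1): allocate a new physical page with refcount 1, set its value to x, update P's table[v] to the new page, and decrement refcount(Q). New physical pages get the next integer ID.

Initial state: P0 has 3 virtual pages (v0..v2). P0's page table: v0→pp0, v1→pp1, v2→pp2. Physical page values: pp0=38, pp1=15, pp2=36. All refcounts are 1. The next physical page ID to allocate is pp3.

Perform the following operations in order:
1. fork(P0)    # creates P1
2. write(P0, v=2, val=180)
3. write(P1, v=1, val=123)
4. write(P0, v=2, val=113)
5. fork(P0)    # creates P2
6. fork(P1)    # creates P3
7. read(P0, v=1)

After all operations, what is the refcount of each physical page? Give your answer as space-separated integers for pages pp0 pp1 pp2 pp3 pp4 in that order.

Op 1: fork(P0) -> P1. 3 ppages; refcounts: pp0:2 pp1:2 pp2:2
Op 2: write(P0, v2, 180). refcount(pp2)=2>1 -> COPY to pp3. 4 ppages; refcounts: pp0:2 pp1:2 pp2:1 pp3:1
Op 3: write(P1, v1, 123). refcount(pp1)=2>1 -> COPY to pp4. 5 ppages; refcounts: pp0:2 pp1:1 pp2:1 pp3:1 pp4:1
Op 4: write(P0, v2, 113). refcount(pp3)=1 -> write in place. 5 ppages; refcounts: pp0:2 pp1:1 pp2:1 pp3:1 pp4:1
Op 5: fork(P0) -> P2. 5 ppages; refcounts: pp0:3 pp1:2 pp2:1 pp3:2 pp4:1
Op 6: fork(P1) -> P3. 5 ppages; refcounts: pp0:4 pp1:2 pp2:2 pp3:2 pp4:2
Op 7: read(P0, v1) -> 15. No state change.

Answer: 4 2 2 2 2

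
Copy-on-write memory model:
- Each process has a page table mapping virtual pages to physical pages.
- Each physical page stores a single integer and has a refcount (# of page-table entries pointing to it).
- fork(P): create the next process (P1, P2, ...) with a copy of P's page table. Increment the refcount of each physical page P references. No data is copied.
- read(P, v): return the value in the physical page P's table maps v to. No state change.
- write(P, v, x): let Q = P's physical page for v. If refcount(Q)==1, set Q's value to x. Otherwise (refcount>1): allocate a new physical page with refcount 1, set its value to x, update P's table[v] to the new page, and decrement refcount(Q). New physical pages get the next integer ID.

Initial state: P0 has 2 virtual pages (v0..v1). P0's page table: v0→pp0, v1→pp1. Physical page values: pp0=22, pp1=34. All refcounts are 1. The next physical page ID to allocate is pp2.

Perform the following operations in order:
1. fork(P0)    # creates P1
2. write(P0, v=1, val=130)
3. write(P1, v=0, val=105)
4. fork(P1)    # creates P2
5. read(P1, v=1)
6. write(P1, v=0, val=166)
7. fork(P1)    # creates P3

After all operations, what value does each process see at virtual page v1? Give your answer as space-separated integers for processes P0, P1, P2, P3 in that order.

Op 1: fork(P0) -> P1. 2 ppages; refcounts: pp0:2 pp1:2
Op 2: write(P0, v1, 130). refcount(pp1)=2>1 -> COPY to pp2. 3 ppages; refcounts: pp0:2 pp1:1 pp2:1
Op 3: write(P1, v0, 105). refcount(pp0)=2>1 -> COPY to pp3. 4 ppages; refcounts: pp0:1 pp1:1 pp2:1 pp3:1
Op 4: fork(P1) -> P2. 4 ppages; refcounts: pp0:1 pp1:2 pp2:1 pp3:2
Op 5: read(P1, v1) -> 34. No state change.
Op 6: write(P1, v0, 166). refcount(pp3)=2>1 -> COPY to pp4. 5 ppages; refcounts: pp0:1 pp1:2 pp2:1 pp3:1 pp4:1
Op 7: fork(P1) -> P3. 5 ppages; refcounts: pp0:1 pp1:3 pp2:1 pp3:1 pp4:2
P0: v1 -> pp2 = 130
P1: v1 -> pp1 = 34
P2: v1 -> pp1 = 34
P3: v1 -> pp1 = 34

Answer: 130 34 34 34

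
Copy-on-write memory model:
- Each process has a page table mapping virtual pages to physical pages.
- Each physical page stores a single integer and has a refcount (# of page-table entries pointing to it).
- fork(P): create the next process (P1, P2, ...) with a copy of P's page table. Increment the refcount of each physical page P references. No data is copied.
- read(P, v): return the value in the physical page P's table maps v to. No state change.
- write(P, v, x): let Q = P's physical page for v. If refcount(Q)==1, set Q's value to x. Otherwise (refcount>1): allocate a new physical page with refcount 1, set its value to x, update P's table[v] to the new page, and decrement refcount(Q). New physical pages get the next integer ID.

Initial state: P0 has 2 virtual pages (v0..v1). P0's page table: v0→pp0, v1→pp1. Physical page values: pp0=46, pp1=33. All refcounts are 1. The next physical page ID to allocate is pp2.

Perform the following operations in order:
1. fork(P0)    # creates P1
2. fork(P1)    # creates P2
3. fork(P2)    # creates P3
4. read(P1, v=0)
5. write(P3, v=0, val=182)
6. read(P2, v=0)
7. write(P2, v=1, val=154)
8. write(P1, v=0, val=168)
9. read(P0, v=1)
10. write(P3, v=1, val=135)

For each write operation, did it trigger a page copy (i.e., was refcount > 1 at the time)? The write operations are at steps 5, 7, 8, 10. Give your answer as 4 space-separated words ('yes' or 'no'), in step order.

Op 1: fork(P0) -> P1. 2 ppages; refcounts: pp0:2 pp1:2
Op 2: fork(P1) -> P2. 2 ppages; refcounts: pp0:3 pp1:3
Op 3: fork(P2) -> P3. 2 ppages; refcounts: pp0:4 pp1:4
Op 4: read(P1, v0) -> 46. No state change.
Op 5: write(P3, v0, 182). refcount(pp0)=4>1 -> COPY to pp2. 3 ppages; refcounts: pp0:3 pp1:4 pp2:1
Op 6: read(P2, v0) -> 46. No state change.
Op 7: write(P2, v1, 154). refcount(pp1)=4>1 -> COPY to pp3. 4 ppages; refcounts: pp0:3 pp1:3 pp2:1 pp3:1
Op 8: write(P1, v0, 168). refcount(pp0)=3>1 -> COPY to pp4. 5 ppages; refcounts: pp0:2 pp1:3 pp2:1 pp3:1 pp4:1
Op 9: read(P0, v1) -> 33. No state change.
Op 10: write(P3, v1, 135). refcount(pp1)=3>1 -> COPY to pp5. 6 ppages; refcounts: pp0:2 pp1:2 pp2:1 pp3:1 pp4:1 pp5:1

yes yes yes yes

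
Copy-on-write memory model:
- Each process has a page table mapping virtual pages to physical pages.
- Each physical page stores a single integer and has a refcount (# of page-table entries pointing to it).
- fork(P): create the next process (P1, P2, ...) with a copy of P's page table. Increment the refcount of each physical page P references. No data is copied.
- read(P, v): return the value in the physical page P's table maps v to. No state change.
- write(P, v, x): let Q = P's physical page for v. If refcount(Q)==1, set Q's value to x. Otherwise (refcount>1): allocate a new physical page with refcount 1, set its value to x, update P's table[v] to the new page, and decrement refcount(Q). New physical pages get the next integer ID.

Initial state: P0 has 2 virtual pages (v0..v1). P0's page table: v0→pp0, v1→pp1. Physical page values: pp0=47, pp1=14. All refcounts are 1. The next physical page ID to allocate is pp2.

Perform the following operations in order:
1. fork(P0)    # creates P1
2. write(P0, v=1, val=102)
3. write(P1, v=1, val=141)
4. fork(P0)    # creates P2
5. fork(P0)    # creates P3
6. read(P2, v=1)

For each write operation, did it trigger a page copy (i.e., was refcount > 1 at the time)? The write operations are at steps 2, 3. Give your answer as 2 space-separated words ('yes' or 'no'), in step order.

Op 1: fork(P0) -> P1. 2 ppages; refcounts: pp0:2 pp1:2
Op 2: write(P0, v1, 102). refcount(pp1)=2>1 -> COPY to pp2. 3 ppages; refcounts: pp0:2 pp1:1 pp2:1
Op 3: write(P1, v1, 141). refcount(pp1)=1 -> write in place. 3 ppages; refcounts: pp0:2 pp1:1 pp2:1
Op 4: fork(P0) -> P2. 3 ppages; refcounts: pp0:3 pp1:1 pp2:2
Op 5: fork(P0) -> P3. 3 ppages; refcounts: pp0:4 pp1:1 pp2:3
Op 6: read(P2, v1) -> 102. No state change.

yes no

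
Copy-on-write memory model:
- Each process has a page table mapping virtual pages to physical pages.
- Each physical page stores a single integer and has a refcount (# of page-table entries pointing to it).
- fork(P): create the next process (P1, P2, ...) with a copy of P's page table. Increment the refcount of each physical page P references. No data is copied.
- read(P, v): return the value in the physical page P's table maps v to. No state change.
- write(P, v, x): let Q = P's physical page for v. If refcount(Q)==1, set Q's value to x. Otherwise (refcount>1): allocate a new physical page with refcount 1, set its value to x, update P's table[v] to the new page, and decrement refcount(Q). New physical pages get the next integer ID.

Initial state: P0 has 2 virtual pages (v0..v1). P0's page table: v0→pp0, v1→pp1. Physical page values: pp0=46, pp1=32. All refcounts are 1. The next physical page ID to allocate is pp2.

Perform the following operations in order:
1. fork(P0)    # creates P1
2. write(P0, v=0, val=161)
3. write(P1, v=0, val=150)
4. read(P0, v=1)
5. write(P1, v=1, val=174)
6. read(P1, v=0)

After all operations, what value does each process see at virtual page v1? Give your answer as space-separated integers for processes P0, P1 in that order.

Op 1: fork(P0) -> P1. 2 ppages; refcounts: pp0:2 pp1:2
Op 2: write(P0, v0, 161). refcount(pp0)=2>1 -> COPY to pp2. 3 ppages; refcounts: pp0:1 pp1:2 pp2:1
Op 3: write(P1, v0, 150). refcount(pp0)=1 -> write in place. 3 ppages; refcounts: pp0:1 pp1:2 pp2:1
Op 4: read(P0, v1) -> 32. No state change.
Op 5: write(P1, v1, 174). refcount(pp1)=2>1 -> COPY to pp3. 4 ppages; refcounts: pp0:1 pp1:1 pp2:1 pp3:1
Op 6: read(P1, v0) -> 150. No state change.
P0: v1 -> pp1 = 32
P1: v1 -> pp3 = 174

Answer: 32 174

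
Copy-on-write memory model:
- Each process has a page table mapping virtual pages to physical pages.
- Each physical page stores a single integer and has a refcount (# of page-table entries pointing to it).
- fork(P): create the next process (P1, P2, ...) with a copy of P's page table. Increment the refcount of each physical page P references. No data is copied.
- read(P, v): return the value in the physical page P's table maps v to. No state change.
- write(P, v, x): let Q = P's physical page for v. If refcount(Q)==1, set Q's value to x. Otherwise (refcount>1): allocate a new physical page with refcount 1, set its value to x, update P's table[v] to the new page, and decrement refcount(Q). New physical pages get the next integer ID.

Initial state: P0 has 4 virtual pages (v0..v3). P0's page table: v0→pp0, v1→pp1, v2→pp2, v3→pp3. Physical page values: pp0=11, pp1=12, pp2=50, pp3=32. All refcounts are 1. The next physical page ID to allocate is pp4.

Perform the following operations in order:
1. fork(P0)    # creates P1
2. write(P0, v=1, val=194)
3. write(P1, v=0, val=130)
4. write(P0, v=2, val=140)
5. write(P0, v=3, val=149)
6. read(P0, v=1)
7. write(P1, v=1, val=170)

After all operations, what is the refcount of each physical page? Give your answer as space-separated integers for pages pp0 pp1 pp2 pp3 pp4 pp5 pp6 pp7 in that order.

Op 1: fork(P0) -> P1. 4 ppages; refcounts: pp0:2 pp1:2 pp2:2 pp3:2
Op 2: write(P0, v1, 194). refcount(pp1)=2>1 -> COPY to pp4. 5 ppages; refcounts: pp0:2 pp1:1 pp2:2 pp3:2 pp4:1
Op 3: write(P1, v0, 130). refcount(pp0)=2>1 -> COPY to pp5. 6 ppages; refcounts: pp0:1 pp1:1 pp2:2 pp3:2 pp4:1 pp5:1
Op 4: write(P0, v2, 140). refcount(pp2)=2>1 -> COPY to pp6. 7 ppages; refcounts: pp0:1 pp1:1 pp2:1 pp3:2 pp4:1 pp5:1 pp6:1
Op 5: write(P0, v3, 149). refcount(pp3)=2>1 -> COPY to pp7. 8 ppages; refcounts: pp0:1 pp1:1 pp2:1 pp3:1 pp4:1 pp5:1 pp6:1 pp7:1
Op 6: read(P0, v1) -> 194. No state change.
Op 7: write(P1, v1, 170). refcount(pp1)=1 -> write in place. 8 ppages; refcounts: pp0:1 pp1:1 pp2:1 pp3:1 pp4:1 pp5:1 pp6:1 pp7:1

Answer: 1 1 1 1 1 1 1 1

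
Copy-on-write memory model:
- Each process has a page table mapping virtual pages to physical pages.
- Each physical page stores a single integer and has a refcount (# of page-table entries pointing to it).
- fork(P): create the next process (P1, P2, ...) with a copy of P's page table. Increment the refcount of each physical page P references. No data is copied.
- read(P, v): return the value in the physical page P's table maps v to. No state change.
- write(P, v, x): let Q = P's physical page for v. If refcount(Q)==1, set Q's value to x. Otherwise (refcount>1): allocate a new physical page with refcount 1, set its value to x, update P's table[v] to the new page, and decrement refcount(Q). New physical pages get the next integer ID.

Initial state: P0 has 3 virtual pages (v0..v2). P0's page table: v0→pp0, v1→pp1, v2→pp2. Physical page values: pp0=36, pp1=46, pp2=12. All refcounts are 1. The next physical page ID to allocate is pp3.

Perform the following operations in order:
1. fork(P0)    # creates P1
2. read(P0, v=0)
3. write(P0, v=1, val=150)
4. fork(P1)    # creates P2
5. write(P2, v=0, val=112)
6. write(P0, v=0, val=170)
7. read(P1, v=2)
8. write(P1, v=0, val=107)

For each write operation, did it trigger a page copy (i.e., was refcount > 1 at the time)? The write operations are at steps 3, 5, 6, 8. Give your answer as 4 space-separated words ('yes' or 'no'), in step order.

Op 1: fork(P0) -> P1. 3 ppages; refcounts: pp0:2 pp1:2 pp2:2
Op 2: read(P0, v0) -> 36. No state change.
Op 3: write(P0, v1, 150). refcount(pp1)=2>1 -> COPY to pp3. 4 ppages; refcounts: pp0:2 pp1:1 pp2:2 pp3:1
Op 4: fork(P1) -> P2. 4 ppages; refcounts: pp0:3 pp1:2 pp2:3 pp3:1
Op 5: write(P2, v0, 112). refcount(pp0)=3>1 -> COPY to pp4. 5 ppages; refcounts: pp0:2 pp1:2 pp2:3 pp3:1 pp4:1
Op 6: write(P0, v0, 170). refcount(pp0)=2>1 -> COPY to pp5. 6 ppages; refcounts: pp0:1 pp1:2 pp2:3 pp3:1 pp4:1 pp5:1
Op 7: read(P1, v2) -> 12. No state change.
Op 8: write(P1, v0, 107). refcount(pp0)=1 -> write in place. 6 ppages; refcounts: pp0:1 pp1:2 pp2:3 pp3:1 pp4:1 pp5:1

yes yes yes no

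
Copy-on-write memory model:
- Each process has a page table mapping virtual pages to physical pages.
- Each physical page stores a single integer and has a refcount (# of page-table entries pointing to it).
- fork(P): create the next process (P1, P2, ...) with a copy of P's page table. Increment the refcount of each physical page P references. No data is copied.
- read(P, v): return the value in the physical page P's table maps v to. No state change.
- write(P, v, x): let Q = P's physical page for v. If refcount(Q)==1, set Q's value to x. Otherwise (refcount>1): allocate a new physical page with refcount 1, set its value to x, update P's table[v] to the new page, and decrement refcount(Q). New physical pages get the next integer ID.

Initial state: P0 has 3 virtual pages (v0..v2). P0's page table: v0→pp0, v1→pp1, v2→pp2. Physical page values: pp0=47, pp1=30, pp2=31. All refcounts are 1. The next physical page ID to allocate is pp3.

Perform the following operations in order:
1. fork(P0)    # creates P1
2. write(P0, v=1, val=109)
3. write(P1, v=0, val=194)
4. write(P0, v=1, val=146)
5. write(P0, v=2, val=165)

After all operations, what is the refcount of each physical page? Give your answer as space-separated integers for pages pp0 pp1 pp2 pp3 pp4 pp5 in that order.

Op 1: fork(P0) -> P1. 3 ppages; refcounts: pp0:2 pp1:2 pp2:2
Op 2: write(P0, v1, 109). refcount(pp1)=2>1 -> COPY to pp3. 4 ppages; refcounts: pp0:2 pp1:1 pp2:2 pp3:1
Op 3: write(P1, v0, 194). refcount(pp0)=2>1 -> COPY to pp4. 5 ppages; refcounts: pp0:1 pp1:1 pp2:2 pp3:1 pp4:1
Op 4: write(P0, v1, 146). refcount(pp3)=1 -> write in place. 5 ppages; refcounts: pp0:1 pp1:1 pp2:2 pp3:1 pp4:1
Op 5: write(P0, v2, 165). refcount(pp2)=2>1 -> COPY to pp5. 6 ppages; refcounts: pp0:1 pp1:1 pp2:1 pp3:1 pp4:1 pp5:1

Answer: 1 1 1 1 1 1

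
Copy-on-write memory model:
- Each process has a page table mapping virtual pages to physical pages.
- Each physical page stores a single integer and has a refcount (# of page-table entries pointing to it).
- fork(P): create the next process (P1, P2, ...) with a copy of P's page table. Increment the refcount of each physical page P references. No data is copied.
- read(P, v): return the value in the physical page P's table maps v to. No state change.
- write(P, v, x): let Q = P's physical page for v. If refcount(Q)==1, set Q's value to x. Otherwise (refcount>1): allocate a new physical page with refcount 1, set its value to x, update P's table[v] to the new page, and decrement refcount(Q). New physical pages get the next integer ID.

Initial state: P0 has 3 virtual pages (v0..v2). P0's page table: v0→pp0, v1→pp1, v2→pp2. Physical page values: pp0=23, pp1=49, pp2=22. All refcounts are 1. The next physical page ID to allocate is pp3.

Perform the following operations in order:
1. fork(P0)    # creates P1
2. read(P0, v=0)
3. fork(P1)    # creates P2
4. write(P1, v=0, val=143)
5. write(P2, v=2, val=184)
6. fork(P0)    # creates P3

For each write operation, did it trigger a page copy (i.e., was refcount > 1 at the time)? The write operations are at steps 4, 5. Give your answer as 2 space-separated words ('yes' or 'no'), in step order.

Op 1: fork(P0) -> P1. 3 ppages; refcounts: pp0:2 pp1:2 pp2:2
Op 2: read(P0, v0) -> 23. No state change.
Op 3: fork(P1) -> P2. 3 ppages; refcounts: pp0:3 pp1:3 pp2:3
Op 4: write(P1, v0, 143). refcount(pp0)=3>1 -> COPY to pp3. 4 ppages; refcounts: pp0:2 pp1:3 pp2:3 pp3:1
Op 5: write(P2, v2, 184). refcount(pp2)=3>1 -> COPY to pp4. 5 ppages; refcounts: pp0:2 pp1:3 pp2:2 pp3:1 pp4:1
Op 6: fork(P0) -> P3. 5 ppages; refcounts: pp0:3 pp1:4 pp2:3 pp3:1 pp4:1

yes yes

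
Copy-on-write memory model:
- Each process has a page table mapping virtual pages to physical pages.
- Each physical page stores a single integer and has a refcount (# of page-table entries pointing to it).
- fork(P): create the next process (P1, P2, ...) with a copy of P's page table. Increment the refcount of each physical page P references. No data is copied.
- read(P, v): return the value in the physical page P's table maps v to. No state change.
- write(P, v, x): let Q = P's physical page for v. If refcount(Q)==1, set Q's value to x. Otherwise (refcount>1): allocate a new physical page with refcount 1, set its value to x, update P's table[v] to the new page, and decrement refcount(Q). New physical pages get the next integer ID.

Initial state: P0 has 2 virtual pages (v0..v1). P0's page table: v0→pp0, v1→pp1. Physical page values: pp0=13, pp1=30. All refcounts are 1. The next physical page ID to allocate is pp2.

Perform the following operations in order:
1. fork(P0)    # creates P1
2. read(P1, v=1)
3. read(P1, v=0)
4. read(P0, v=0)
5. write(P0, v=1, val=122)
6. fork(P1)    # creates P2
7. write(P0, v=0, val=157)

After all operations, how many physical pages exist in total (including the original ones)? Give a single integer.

Op 1: fork(P0) -> P1. 2 ppages; refcounts: pp0:2 pp1:2
Op 2: read(P1, v1) -> 30. No state change.
Op 3: read(P1, v0) -> 13. No state change.
Op 4: read(P0, v0) -> 13. No state change.
Op 5: write(P0, v1, 122). refcount(pp1)=2>1 -> COPY to pp2. 3 ppages; refcounts: pp0:2 pp1:1 pp2:1
Op 6: fork(P1) -> P2. 3 ppages; refcounts: pp0:3 pp1:2 pp2:1
Op 7: write(P0, v0, 157). refcount(pp0)=3>1 -> COPY to pp3. 4 ppages; refcounts: pp0:2 pp1:2 pp2:1 pp3:1

Answer: 4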